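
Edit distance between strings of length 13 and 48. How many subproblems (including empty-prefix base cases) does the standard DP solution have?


The table includes base cases (empty prefixes).
Rows: (m+1) = 14
Columns: (n+1) = 49
Total = 14 * 49 = 686


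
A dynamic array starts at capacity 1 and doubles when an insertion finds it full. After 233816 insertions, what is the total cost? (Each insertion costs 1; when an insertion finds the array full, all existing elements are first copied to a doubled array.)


Insertion cost: 233816 (one per element)
Resizes occur just before inserting elements 2, 3, 5, 9, ...
Elements copied at each resize: 1 + 2 + 4 + 8 + 16 + 32 + 64 + 128 + 256 + 512 + 1024 + 2048 + 4096 + 8192 + 16384 + 32768 + 65536 + 131072
Sum of copies = 262143 (geometric series: 2^k - 1)
Total = 233816 + 262143 = 495959


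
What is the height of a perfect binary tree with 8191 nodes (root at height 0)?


A perfect binary tree with 8191 nodes:
  8191 = 2^13 - 1
  Levels: 0, 1, ..., 12
  Height = 12


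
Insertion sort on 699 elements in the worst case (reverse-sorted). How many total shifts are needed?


In the worst case (reverse-sorted), each element shifts past all previous:
  Element 1: 1 shifts
  Element 2: 2 shifts
  Element 3: 3 shifts
  Element 4: 4 shifts
  Element 5: 5 shifts
  ...
  Element 698: 698 shifts
Total = 1 + 2 + ... + 698
= 699*(699-1)/2 = 243951


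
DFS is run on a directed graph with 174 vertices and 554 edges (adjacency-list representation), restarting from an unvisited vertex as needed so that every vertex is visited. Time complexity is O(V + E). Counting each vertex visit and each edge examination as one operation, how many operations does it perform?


A full DFS traversal processes each vertex exactly once (push/pop on stack).
Each directed edge is examined once.
V = 174, E = 554
V + E = 728


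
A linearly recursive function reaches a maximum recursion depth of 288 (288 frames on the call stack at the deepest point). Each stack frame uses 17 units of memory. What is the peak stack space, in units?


Maximum recursion depth = 288 frames
Memory per frame = 17 units
Total stack space = depth * frame_size
= 288 * 17 = 4896


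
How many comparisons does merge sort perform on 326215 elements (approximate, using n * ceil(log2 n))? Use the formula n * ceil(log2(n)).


Recursion depth: ceil(log2(326215)) = 19
Each recursion level merges n = 326215 elements
Total = 326215 * 19 = 6198085


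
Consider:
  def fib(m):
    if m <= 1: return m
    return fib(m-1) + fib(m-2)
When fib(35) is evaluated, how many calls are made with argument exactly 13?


Let N(m) = number of times fib(m) is called while evaluating fib(35).
N(35) = 1 (the initial call).
N(34) = 1 (only fib(35) calls it).
For 1 <= m <= 33: fib(m) is called by fib(m+1) and fib(m+2), so
  N(m) = N(m+1) + N(m+2).
fib(0) is called only by fib(2), so N(0) = N(2).
Walk down from m=35:
  N(35)=1, N(34)=1, N(33)=2, N(32)=3, N(31)=5, N(30)=8, N(29)=13, N(28)=21, N(27)=34, N(26)=55, N(25)=89, N(24)=144, N(23)=233, N(22)=377, N(21)=610, N(20)=987, N(19)=1597, N(18)=2584, N(17)=4181, N(16)=6765, N(15)=10946, N(14)=17711, N(13)=28657
N(13) = 28657


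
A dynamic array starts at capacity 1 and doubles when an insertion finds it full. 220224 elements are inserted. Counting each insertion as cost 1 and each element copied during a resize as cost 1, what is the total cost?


n = 220224
Insertion costs: 220224
Resizes copy 1, 2, 4, ... up to the largest power of 2 that is <= n-1 = 220223, i.e. 131072.
Copy costs = 1 + 2 + 4 + 8 + 16 + 32 + 64 + 128 + 256 + 512 + 1024 + 2048 + 4096 + 8192 + 16384 + 32768 + 65536 + 131072 = 262143
Total = 220224 + 262143 = 482367


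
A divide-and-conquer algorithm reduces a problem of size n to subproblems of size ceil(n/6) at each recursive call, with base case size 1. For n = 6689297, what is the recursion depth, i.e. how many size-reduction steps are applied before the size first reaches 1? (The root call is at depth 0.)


Each step divides the size by 6 (rounding up); after k steps the size is ceil(n/6^k), which equals 1 exactly when 6^k >= n.
So the depth is the smallest k with 6^k >= 6689297, i.e. ceil(log_6(6689297)).
6^8 = 1679616 < 6689297 <= 10077696 = 6^9
Recursion depth = 9


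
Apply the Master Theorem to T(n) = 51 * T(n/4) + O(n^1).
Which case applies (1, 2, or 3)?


The Master Theorem: T(n) = a*T(n/b) + O(n^c)
  a = 51, b = 4, c = 1
log_b(a) = log_4(51) ~ 2.836
Compare b^c with a: 4^1 = 4 < 51, so c < log_b(a).
Since c < log_b(a), Case 1 applies.
T(n) = O(n^(log_4 51)) ~ O(n^2.836)
Master Theorem case = 1


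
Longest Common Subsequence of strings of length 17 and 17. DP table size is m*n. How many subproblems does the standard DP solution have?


DP table indexed by positions in both strings.
First string: 17 positions
Second string: 17 positions
Total = 17 * 17 = 289


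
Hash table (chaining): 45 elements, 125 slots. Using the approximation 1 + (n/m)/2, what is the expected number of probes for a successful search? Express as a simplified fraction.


Computing expected probes:
alpha = 45/125
= 1 + alpha/2
= 1 + 45/(2*125)
= (2*125 + 45) / (2*125)
= 295/250 = 59/50


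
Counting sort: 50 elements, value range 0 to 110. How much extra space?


n = 50 (output array)
k = 111 (count array for 111 distinct values)
Extra space = 50 + 111 = 161


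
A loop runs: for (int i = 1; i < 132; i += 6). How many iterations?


Loop starts at i = 1, increments by 6, stops when i >= 132.
Number of iterations = ceil((132 - 1) / 6)
= ceil(131 / 6)
= 22


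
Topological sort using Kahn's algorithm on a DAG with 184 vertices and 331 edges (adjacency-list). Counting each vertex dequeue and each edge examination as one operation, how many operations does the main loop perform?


Kahn's algorithm:
  1. Compute in-degrees: O(V + E)
  2. Process queue: each vertex dequeued once (O(V))
     each edge examined once (O(E))
Total = V + E = 184 + 331 = 515


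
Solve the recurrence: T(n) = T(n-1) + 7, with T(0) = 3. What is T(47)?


Unrolling the recurrence:
T(47) = T(46) + 7
       = T(45) + 7 + 7
       = T(44) + 7*3
       ...
       = T(0) + 7*47
       = 3 + 329 = 332


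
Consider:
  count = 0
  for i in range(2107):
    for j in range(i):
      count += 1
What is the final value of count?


For each i, the inner loop runs i times:
  i=0: inner runs 0 times
  i=1: inner runs 1 time
  i=2: inner runs 2 times
  i=3: inner runs 3 times
  i=4: inner runs 4 times
  i=5: inner runs 5 times
  i=6: inner runs 6 times
  i=7: inner runs 7 times
  ...
Total = 0 + 1 + 2 + ... + 2106 = 2107*(2107-1)/2 = 2218671


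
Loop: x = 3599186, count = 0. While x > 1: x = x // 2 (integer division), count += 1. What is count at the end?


The variable x halves each step:
x = 3599186 -> 1799593 -> 899796 -> 449898 -> 224949 -> 112474 -> 56237 -> 28118 -> 14059 -> 7029 -> 3514 -> 1757 -> 878 -> 439 -> 219 -> 109 -> 54 -> 27 -> 13 -> 6 -> 3 -> 1
Number of halvings = floor(log2(3599186)) = 21


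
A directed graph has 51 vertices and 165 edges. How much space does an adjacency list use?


Adjacency list: one list head per vertex + one entry per edge
Vertex heads: 51
Edge entries: 165
Total = 51 + 165 = 216


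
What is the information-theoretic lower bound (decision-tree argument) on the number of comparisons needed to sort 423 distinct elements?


A binary decision tree of height h has at most 2^h leaves and needs at least n! of them, so h >= ceil(log2(n!)).
423! is far too large to multiply out, so use Stirling's series:
  ln(n!) ~ n ln n - n + (1/2) ln(2 pi n) + 1/(12n)  (error below 1/(360 n^3), negligible here)
  ln(423) = 6.0473722
  n ln n = 423 * 6.0473722 = 2558.0384
  (1/2) ln(2 pi * 423) = (1/2) ln(2657.7874) = 3.9426
  1/(12*423) = 0.0002
  ln(423!) ~ 2558.0384 - 423 + 3.9426 + 0.0002 = 2138.9812
Convert to base 2: log2(423!) = 2138.9812 / ln 2 = 2138.9812 / 0.69314718 = 3085.8976
ceil(3085.8976) = 3086


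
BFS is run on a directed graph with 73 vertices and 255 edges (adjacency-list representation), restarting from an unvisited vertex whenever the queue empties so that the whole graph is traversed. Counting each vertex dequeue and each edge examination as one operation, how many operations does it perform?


A full BFS traversal dequeues each vertex exactly once and examines each directed edge exactly once.
V = 73 (vertex processing cost)
E = 255 (edge examination cost)
Total operations proportional to V + E = 73 + 255 = 328


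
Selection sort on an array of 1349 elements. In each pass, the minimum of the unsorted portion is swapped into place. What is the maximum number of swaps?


Selection sort performs one swap per pass:
  Pass 1: find min in positions 0 to 1348, swap with position 0
  Pass 2: find min in positions 1 to 1348, swap with position 1
  Pass 3: find min in positions 2 to 1348, swap with position 2
  Pass 4: find min in positions 3 to 1348, swap with position 3
  Pass 5: find min in positions 4 to 1348, swap with position 4
  ... (1343 more passes)
Total passes (and swaps) = n - 1 = 1349 - 1 = 1348


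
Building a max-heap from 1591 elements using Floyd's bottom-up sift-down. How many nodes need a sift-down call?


In a heap of 1591 elements (0-indexed array):
  Last element index: 1590
  Parent of last element: floor((1590 - 1) / 2) = 794
  Internal nodes: indices 0 to 794
  Count = floor(1591/2) = 795


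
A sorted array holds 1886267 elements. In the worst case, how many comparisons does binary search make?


Halving sequence: 1886267 -> 943133 -> 471566 -> 235783 -> 117891 -> 58945 -> 29472 -> 14736 -> 7368 -> 3684 -> 1842 -> 921 -> 460 -> 230 -> 115 -> 57 -> 28 -> 14 -> 7 -> 3 -> 1
Number of halvings = 20
Max comparisons = 20 + 1 = 21


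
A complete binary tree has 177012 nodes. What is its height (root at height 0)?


In a complete binary tree, level k holds nodes 2^k .. 2^(k+1)-1 (1-indexed).
Height = floor(log2(n)) = floor(log2(177012)) = 17
Check: 2^17 = 131072 <= 177012 < 262144 = 2^18


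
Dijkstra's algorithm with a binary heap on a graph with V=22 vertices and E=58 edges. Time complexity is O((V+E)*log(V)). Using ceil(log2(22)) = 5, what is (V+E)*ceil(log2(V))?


Dijkstra with a binary heap: each vertex is extracted once, each edge may relax once.
Each heap operation costs O(log V).
V + E = 22 + 58 = 80
ceil(log2(22)) = 5 (since 2^4 = 16 < 22 <= 32 = 2^5)
Total heap work = (V+E) * ceil(log2(V)) = 80 * 5 = 400


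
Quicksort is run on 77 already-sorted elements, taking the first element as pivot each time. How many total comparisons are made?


Sum of comparisons per partition:
76 + 75 + ... + 1 + 0
= 77 * (77 - 1) / 2
= 77 * 76 / 2
= 2926


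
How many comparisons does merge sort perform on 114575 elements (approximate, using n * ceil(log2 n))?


Recursion depth: ceil(log2(114575)) = 17
Each recursion level merges n = 114575 elements
Total = 114575 * 17 = 1947775


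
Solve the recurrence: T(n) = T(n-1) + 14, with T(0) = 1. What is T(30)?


Unrolling the recurrence:
T(30) = T(29) + 14
       = T(28) + 14 + 14
       = T(27) + 14*3
       ...
       = T(0) + 14*30
       = 1 + 420 = 421


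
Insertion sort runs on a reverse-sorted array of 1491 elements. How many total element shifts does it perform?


Sum of shifts = 1 + 2 + 3 + ... + 1490
= 1491 * 1490 / 2
= 2221590 / 2
= 1110795


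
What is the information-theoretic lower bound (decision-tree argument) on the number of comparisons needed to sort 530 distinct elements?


A binary decision tree of height h has at most 2^h leaves and needs at least n! of them, so h >= ceil(log2(n!)).
530! is far too large to multiply out, so use Stirling's series:
  ln(n!) ~ n ln n - n + (1/2) ln(2 pi n) + 1/(12n)  (error below 1/(360 n^3), negligible here)
  ln(530) = 6.2728770
  n ln n = 530 * 6.2728770 = 3324.6248
  (1/2) ln(2 pi * 530) = (1/2) ln(3330.0882) = 4.0554
  1/(12*530) = 0.0002
  ln(530!) ~ 3324.6248 - 530 + 4.0554 + 0.0002 = 2798.6804
Convert to base 2: log2(530!) = 2798.6804 / ln 2 = 2798.6804 / 0.69314718 = 4037.6423
ceil(4037.6423) = 4038


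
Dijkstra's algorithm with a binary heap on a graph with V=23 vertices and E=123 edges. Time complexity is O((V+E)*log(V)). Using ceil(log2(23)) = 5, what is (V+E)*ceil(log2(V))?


Dijkstra with a binary heap: each vertex is extracted once, each edge may relax once.
Each heap operation costs O(log V).
V + E = 23 + 123 = 146
ceil(log2(23)) = 5 (since 2^4 = 16 < 23 <= 32 = 2^5)
Total heap work = (V+E) * ceil(log2(V)) = 146 * 5 = 730


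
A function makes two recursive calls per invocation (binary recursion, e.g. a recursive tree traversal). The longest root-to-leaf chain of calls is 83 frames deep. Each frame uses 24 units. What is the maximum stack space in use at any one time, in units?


Binary recursion: the two calls run one after the other, so only one root-to-leaf chain of frames is on the stack at a time.
Maximum depth (longest chain) = 83 frames
Each frame = 24 units
Max stack space = 83 * 24 = 1992


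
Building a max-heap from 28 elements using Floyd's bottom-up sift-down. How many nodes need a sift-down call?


In a heap of 28 elements (0-indexed array):
  Last element index: 27
  Parent of last element: floor((27 - 1) / 2) = 13
  Internal nodes: indices 0 to 13
  Count = floor(28/2) = 14


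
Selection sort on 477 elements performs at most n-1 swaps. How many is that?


Each of the 476 passes places one element in its final position.
Pass 1: swap minimum into position 0
Pass 2: swap minimum of remaining into position 1
...
Pass 476: last two elements, one swap
Maximum swaps = 477 - 1 = 476


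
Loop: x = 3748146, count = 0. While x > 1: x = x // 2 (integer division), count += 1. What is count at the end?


The variable x halves each step:
x = 3748146 -> 1874073 -> 937036 -> 468518 -> 234259 -> 117129 -> 58564 -> 29282 -> 14641 -> 7320 -> 3660 -> 1830 -> 915 -> 457 -> 228 -> 114 -> 57 -> 28 -> 14 -> 7 -> 3 -> 1
Number of halvings = floor(log2(3748146)) = 21


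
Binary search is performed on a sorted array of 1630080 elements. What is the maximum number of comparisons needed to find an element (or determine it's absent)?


Binary search halves the search space each comparison:
  Step 1: search space = 1630080 -> 815040
  Step 2: search space = 815040 -> 407520
  Step 3: search space = 407520 -> 203760
  Step 4: search space = 203760 -> 101880
  Step 5: search space = 101880 -> 50940
  Step 6: search space = 50940 -> 25470
  Step 7: search space = 25470 -> 12735
  Step 8: search space = 12735 -> 6367
  Step 9: search space = 6367 -> 3183
  Step 10: search space = 3183 -> 1591
  Step 11: search space = 1591 -> 795
  Step 12: search space = 795 -> 397
  Step 13: search space = 397 -> 198
  Step 14: search space = 198 -> 99
  Step 15: search space = 99 -> 49
  Step 16: search space = 49 -> 24
  Step 17: search space = 24 -> 12
  Step 18: search space = 12 -> 6
  Step 19: search space = 6 -> 3
  Step 20: search space = 3 -> 1
  Step 21: search space = 1 (final check)
Maximum comparisons = floor(log2(1630080)) + 1 = 20 + 1 = 21


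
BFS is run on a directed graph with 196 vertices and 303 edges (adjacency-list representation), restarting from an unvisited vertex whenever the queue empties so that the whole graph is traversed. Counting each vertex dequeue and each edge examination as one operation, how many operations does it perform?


A full BFS traversal dequeues each vertex exactly once and examines each directed edge exactly once.
V = 196 (vertex processing cost)
E = 303 (edge examination cost)
Total operations proportional to V + E = 196 + 303 = 499


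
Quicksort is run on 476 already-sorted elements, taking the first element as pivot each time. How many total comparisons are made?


Sum of comparisons per partition:
475 + 474 + ... + 1 + 0
= 476 * (476 - 1) / 2
= 476 * 475 / 2
= 113050


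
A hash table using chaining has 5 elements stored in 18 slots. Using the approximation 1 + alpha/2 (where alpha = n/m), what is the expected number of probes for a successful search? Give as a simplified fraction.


Load factor alpha = n/m = 5/18
Expected probes = 1 + alpha/2 = 1 + 5/(2*18)
= 1 + 5/36
= 36/36 + 5/36
= 41/36


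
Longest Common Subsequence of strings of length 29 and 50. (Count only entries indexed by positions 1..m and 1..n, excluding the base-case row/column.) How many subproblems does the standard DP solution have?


DP table indexed by positions in both strings.
First string: 29 positions
Second string: 50 positions
Total = 29 * 50 = 1450


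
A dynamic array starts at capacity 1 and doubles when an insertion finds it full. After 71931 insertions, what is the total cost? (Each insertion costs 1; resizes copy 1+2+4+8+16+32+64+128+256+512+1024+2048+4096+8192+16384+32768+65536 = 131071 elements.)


Insertion cost: 71931 (one per element)
Resizes occur just before inserting elements 2, 3, 5, 9, ...
Elements copied at each resize: 1 + 2 + 4 + 8 + 16 + 32 + 64 + 128 + 256 + 512 + 1024 + 2048 + 4096 + 8192 + 16384 + 32768 + 65536
Sum of copies = 131071 (geometric series: 2^k - 1)
Total = 71931 + 131071 = 203002


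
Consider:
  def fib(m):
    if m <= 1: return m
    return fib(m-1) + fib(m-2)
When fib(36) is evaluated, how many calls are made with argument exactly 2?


Let N(m) = number of times fib(m) is called while evaluating fib(36).
N(36) = 1 (the initial call).
N(35) = 1 (only fib(36) calls it).
For 1 <= m <= 34: fib(m) is called by fib(m+1) and fib(m+2), so
  N(m) = N(m+1) + N(m+2).
fib(0) is called only by fib(2), so N(0) = N(2).
Walk down from m=36:
  N(36)=1, N(35)=1, N(34)=2, N(33)=3, N(32)=5, N(31)=8, N(30)=13, N(29)=21, N(28)=34, N(27)=55, N(26)=89, N(25)=144, N(24)=233, N(23)=377, N(22)=610, N(21)=987, N(20)=1597, N(19)=2584, N(18)=4181, N(17)=6765, N(16)=10946, N(15)=17711, N(14)=28657, N(13)=46368, N(12)=75025, N(11)=121393, N(10)=196418, N(9)=317811, N(8)=514229, N(7)=832040, N(6)=1346269, N(5)=2178309, N(4)=3524578, N(3)=5702887, N(2)=9227465
N(2) = 9227465


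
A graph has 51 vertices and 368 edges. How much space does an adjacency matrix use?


Adjacency matrix: V x V grid of entries
Space = V^2 = 51^2 = 51 * 51 = 2601


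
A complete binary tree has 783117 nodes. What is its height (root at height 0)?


In a complete binary tree, level k holds nodes 2^k .. 2^(k+1)-1 (1-indexed).
Height = floor(log2(n)) = floor(log2(783117)) = 19
Check: 2^19 = 524288 <= 783117 < 1048576 = 2^20


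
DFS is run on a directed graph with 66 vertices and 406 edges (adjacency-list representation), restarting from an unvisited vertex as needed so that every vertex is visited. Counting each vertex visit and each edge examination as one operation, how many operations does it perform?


A full DFS traversal processes each vertex exactly once (push/pop on stack).
Each directed edge is examined once.
V = 66, E = 406
V + E = 472


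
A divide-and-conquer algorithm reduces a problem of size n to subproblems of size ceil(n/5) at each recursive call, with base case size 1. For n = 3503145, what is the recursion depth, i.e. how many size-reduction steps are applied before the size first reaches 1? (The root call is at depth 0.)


Each step divides the size by 5 (rounding up); after k steps the size is ceil(n/5^k), which equals 1 exactly when 5^k >= n.
So the depth is the smallest k with 5^k >= 3503145, i.e. ceil(log_5(3503145)).
5^9 = 1953125 < 3503145 <= 9765625 = 5^10
Recursion depth = 10


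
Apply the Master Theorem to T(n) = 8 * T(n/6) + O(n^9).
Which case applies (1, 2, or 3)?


The Master Theorem: T(n) = a*T(n/b) + O(n^c)
  a = 8, b = 6, c = 9
log_b(a) = log_6(8) ~ 1.161
Compare b^c with a: 6^9 = 10077696 > 8, so c > log_b(a).
Since c > log_b(a), Case 3 applies.
T(n) = O(n^9)
Master Theorem case = 3


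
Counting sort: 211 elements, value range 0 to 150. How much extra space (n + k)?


n = 211 (output array)
k = 151 (count array for 151 distinct values)
Extra space = 211 + 151 = 362


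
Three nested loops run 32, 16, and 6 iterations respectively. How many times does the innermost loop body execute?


Loop 1 (outermost): 32 iterations
Loop 2 (middle): 16 iterations per outer
Loop 3 (innermost): 6 iterations per middle
Total = 32 * 16 * 6 = 3072


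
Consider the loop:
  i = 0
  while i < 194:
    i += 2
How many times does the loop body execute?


Starting at i = 0, each iteration adds 2.
Iterations until i >= 194:
  Iteration 1: i = 0 -> i = 2
  Iteration 2: i = 2 -> i = 4
  Iteration 3: i = 4 -> i = 6
  Iteration 4: i = 6 -> i = 8
  Iteration 5: i = 8 -> i = 10
  Iteration 6: i = 10 -> i = 12
  Iteration 7: i = 12 -> i = 14
  Iteration 8: i = 14 -> i = 16
  ... continuing ...
Total iterations = ceil(194/2) = 97


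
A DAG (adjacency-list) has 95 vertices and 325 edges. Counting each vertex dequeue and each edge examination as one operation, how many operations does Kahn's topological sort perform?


V = 95 (vertex processing)
E = 325 (edge processing)
V + E = 95 + 325 = 420


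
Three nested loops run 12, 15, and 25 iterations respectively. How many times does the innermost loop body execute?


Loop 1 (outermost): 12 iterations
Loop 2 (middle): 15 iterations per outer
Loop 3 (innermost): 25 iterations per middle
Total = 12 * 15 * 25 = 4500


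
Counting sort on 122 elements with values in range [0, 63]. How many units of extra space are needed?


Output array size: 122 (to store sorted result)
Count array size: 64 (one slot per possible value, range 0 to 63)
Total extra space = 122 + 64 = 186


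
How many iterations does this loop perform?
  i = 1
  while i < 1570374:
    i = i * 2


The loop variable doubles each iteration:
i = 1 -> 2 -> 4 -> 8 -> 16 -> 32 -> 64 -> 128 -> 256 -> 512 -> 1024 -> 2048 -> 4096 -> 8192 -> 16384 -> 32768 -> 65536 -> 131072 -> 262144 -> 524288 -> 1048576 -> 2097152 (stop, 2097152 >= 1570374)
Number of doublings = ceil(log2(1570374)) = 21


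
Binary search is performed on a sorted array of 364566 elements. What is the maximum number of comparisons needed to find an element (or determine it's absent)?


Binary search halves the search space each comparison:
  Step 1: search space = 364566 -> 182283
  Step 2: search space = 182283 -> 91141
  Step 3: search space = 91141 -> 45570
  Step 4: search space = 45570 -> 22785
  Step 5: search space = 22785 -> 11392
  Step 6: search space = 11392 -> 5696
  Step 7: search space = 5696 -> 2848
  Step 8: search space = 2848 -> 1424
  Step 9: search space = 1424 -> 712
  Step 10: search space = 712 -> 356
  Step 11: search space = 356 -> 178
  Step 12: search space = 178 -> 89
  Step 13: search space = 89 -> 44
  Step 14: search space = 44 -> 22
  Step 15: search space = 22 -> 11
  Step 16: search space = 11 -> 5
  Step 17: search space = 5 -> 2
  Step 18: search space = 2 -> 1
  Step 19: search space = 1 (final check)
Maximum comparisons = floor(log2(364566)) + 1 = 18 + 1 = 19


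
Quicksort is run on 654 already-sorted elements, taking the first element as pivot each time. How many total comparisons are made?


Sum of comparisons per partition:
653 + 652 + ... + 1 + 0
= 654 * (654 - 1) / 2
= 654 * 653 / 2
= 213531


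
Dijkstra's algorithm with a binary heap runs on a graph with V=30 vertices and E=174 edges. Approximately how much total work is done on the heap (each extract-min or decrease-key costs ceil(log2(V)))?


Dijkstra with a binary heap: each vertex is extracted once, each edge may relax once.
Each heap operation costs O(log V).
V + E = 30 + 174 = 204
ceil(log2(30)) = 5 (since 2^4 = 16 < 30 <= 32 = 2^5)
Total heap work = (V+E) * ceil(log2(V)) = 204 * 5 = 1020


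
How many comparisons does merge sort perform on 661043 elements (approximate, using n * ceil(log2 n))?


Recursion depth: ceil(log2(661043)) = 20
Each recursion level merges n = 661043 elements
Total = 661043 * 20 = 13220860


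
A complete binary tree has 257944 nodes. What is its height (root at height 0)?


In a complete binary tree, level k holds nodes 2^k .. 2^(k+1)-1 (1-indexed).
Height = floor(log2(n)) = floor(log2(257944)) = 17
Check: 2^17 = 131072 <= 257944 < 262144 = 2^18


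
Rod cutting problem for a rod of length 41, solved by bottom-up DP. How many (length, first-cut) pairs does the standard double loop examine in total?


For each subproblem length i = 1..41, the inner loop considers i possible first cuts.
Total = 1 + 2 + ... + 41
= 41*(41+1)/2
= 41*42/2 = 861


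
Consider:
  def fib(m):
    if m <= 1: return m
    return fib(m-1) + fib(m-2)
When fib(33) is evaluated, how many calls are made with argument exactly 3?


Let N(m) = number of times fib(m) is called while evaluating fib(33).
N(33) = 1 (the initial call).
N(32) = 1 (only fib(33) calls it).
For 1 <= m <= 31: fib(m) is called by fib(m+1) and fib(m+2), so
  N(m) = N(m+1) + N(m+2).
fib(0) is called only by fib(2), so N(0) = N(2).
Walk down from m=33:
  N(33)=1, N(32)=1, N(31)=2, N(30)=3, N(29)=5, N(28)=8, N(27)=13, N(26)=21, N(25)=34, N(24)=55, N(23)=89, N(22)=144, N(21)=233, N(20)=377, N(19)=610, N(18)=987, N(17)=1597, N(16)=2584, N(15)=4181, N(14)=6765, N(13)=10946, N(12)=17711, N(11)=28657, N(10)=46368, N(9)=75025, N(8)=121393, N(7)=196418, N(6)=317811, N(5)=514229, N(4)=832040, N(3)=1346269
N(3) = 1346269


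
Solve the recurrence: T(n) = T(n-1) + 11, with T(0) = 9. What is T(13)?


Unrolling the recurrence:
T(13) = T(12) + 11
       = T(11) + 11 + 11
       = T(10) + 11*3
       ...
       = T(0) + 11*13
       = 9 + 143 = 152


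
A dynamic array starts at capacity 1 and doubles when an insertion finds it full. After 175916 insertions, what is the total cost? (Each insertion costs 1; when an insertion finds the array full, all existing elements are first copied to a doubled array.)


Insertion cost: 175916 (one per element)
Resizes occur just before inserting elements 2, 3, 5, 9, ...
Elements copied at each resize: 1 + 2 + 4 + 8 + 16 + 32 + 64 + 128 + 256 + 512 + 1024 + 2048 + 4096 + 8192 + 16384 + 32768 + 65536 + 131072
Sum of copies = 262143 (geometric series: 2^k - 1)
Total = 175916 + 262143 = 438059


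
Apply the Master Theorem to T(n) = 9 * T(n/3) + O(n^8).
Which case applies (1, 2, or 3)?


The Master Theorem: T(n) = a*T(n/b) + O(n^c)
  a = 9, b = 3, c = 8
log_b(a) = log_3(9) = 2
Compare b^c with a: 3^8 = 6561 > 9, so c > log_b(a).
Since c > log_b(a), Case 3 applies.
T(n) = O(n^8)
Master Theorem case = 3


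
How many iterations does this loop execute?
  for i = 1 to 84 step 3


The loop variable i takes values starting at 1 and increments by 3 each iteration.
Sequence: i = 1, 4, 7, 10, 13, 16, 19, 22, 25, ...
The upper bound 84 is inclusive, so the count is floor((last - first) / step) + 1:
floor((84 - 1) / 3) + 1 = floor(83/3) + 1 = 27 + 1 = 28


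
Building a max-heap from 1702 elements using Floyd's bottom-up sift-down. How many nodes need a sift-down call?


In a heap of 1702 elements (0-indexed array):
  Last element index: 1701
  Parent of last element: floor((1701 - 1) / 2) = 850
  Internal nodes: indices 0 to 850
  Count = floor(1702/2) = 851


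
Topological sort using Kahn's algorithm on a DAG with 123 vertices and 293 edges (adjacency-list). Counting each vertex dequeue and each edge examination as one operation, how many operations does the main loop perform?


Kahn's algorithm:
  1. Compute in-degrees: O(V + E)
  2. Process queue: each vertex dequeued once (O(V))
     each edge examined once (O(E))
Total = V + E = 123 + 293 = 416


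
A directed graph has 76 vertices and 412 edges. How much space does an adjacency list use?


Adjacency list: one list head per vertex + one entry per edge
Vertex heads: 76
Edge entries: 412
Total = 76 + 412 = 488


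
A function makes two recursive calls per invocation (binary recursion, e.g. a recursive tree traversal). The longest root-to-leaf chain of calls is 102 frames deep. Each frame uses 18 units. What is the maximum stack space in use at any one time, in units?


Binary recursion: the two calls run one after the other, so only one root-to-leaf chain of frames is on the stack at a time.
Maximum depth (longest chain) = 102 frames
Each frame = 18 units
Max stack space = 102 * 18 = 1836


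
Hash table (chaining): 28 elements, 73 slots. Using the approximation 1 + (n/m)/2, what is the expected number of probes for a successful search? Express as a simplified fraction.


Computing expected probes:
alpha = 28/73
= 1 + alpha/2
= 1 + 28/(2*73)
= (2*73 + 28) / (2*73)
= 174/146 = 87/73


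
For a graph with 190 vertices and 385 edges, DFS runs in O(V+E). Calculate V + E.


A full DFS traversal visits each vertex once and examines each edge once.
V = 190
E = 385
Sum = 190 + 385 = 575


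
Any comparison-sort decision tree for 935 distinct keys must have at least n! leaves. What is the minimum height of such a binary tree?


A binary decision tree of height h has at most 2^h leaves and needs at least n! of them, so h >= ceil(log2(n!)).
935! is far too large to multiply out, so use Stirling's series:
  ln(n!) ~ n ln n - n + (1/2) ln(2 pi n) + 1/(12n)  (error below 1/(360 n^3), negligible here)
  ln(935) = 6.8405465
  n ln n = 935 * 6.8405465 = 6395.9110
  (1/2) ln(2 pi * 935) = (1/2) ln(5874.7783) = 4.3392
  1/(12*935) = 0.0001
  ln(935!) ~ 6395.9110 - 935 + 4.3392 + 0.0001 = 5465.2503
Convert to base 2: log2(935!) = 5465.2503 / ln 2 = 5465.2503 / 0.69314718 = 7884.6895
ceil(7884.6895) = 7885


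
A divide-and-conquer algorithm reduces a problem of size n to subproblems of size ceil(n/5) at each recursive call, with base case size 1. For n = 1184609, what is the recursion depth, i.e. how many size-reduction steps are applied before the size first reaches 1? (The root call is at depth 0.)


Each step divides the size by 5 (rounding up); after k steps the size is ceil(n/5^k), which equals 1 exactly when 5^k >= n.
So the depth is the smallest k with 5^k >= 1184609, i.e. ceil(log_5(1184609)).
5^8 = 390625 < 1184609 <= 1953125 = 5^9
Recursion depth = 9


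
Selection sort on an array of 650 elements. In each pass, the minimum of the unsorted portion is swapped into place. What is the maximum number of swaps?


Selection sort performs one swap per pass:
  Pass 1: find min in positions 0 to 649, swap with position 0
  Pass 2: find min in positions 1 to 649, swap with position 1
  Pass 3: find min in positions 2 to 649, swap with position 2
  Pass 4: find min in positions 3 to 649, swap with position 3
  Pass 5: find min in positions 4 to 649, swap with position 4
  ... (644 more passes)
Total passes (and swaps) = n - 1 = 650 - 1 = 649


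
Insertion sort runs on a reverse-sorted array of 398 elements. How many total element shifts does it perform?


Sum of shifts = 1 + 2 + 3 + ... + 397
= 398 * 397 / 2
= 158006 / 2
= 79003


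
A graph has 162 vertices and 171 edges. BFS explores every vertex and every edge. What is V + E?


A full BFS traversal dequeues each vertex once and examines each edge once.
Vertex visits: 162
Edge visits: 171
V + E = 162 + 171 = 333


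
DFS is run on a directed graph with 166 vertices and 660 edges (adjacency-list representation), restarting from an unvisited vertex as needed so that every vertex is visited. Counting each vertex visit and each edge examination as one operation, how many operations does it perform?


A full DFS traversal processes each vertex exactly once (push/pop on stack).
Each directed edge is examined once.
V = 166, E = 660
V + E = 826


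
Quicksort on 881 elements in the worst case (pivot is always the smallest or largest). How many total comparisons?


In the worst case, each partition step picks the worst pivot:
  Partition 1: 880 comparisons (n-1 elements to compare)
  Partition 2: 879 comparisons
  Partition 3: 878 comparisons
  Partition 4: 877 comparisons
  Partition 5: 876 comparisons
  ...
  Last partition: 0 comparisons
Total = (n-1) + (n-2) + ... + 1 + 0 = n*(n-1)/2
= 881*880/2 = 387640


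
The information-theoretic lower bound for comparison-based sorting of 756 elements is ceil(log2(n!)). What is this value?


A binary decision tree of height h has at most 2^h leaves and needs at least n! of them, so h >= ceil(log2(n!)).
756! is far too large to multiply out, so use Stirling's series:
  ln(n!) ~ n ln n - n + (1/2) ln(2 pi n) + 1/(12n)  (error below 1/(360 n^3), negligible here)
  ln(756) = 6.6280414
  n ln n = 756 * 6.6280414 = 5010.7993
  (1/2) ln(2 pi * 756) = (1/2) ln(4750.0881) = 4.2330
  1/(12*756) = 0.0001
  ln(756!) ~ 5010.7993 - 756 + 4.2330 + 0.0001 = 4259.0324
Convert to base 2: log2(756!) = 4259.0324 / ln 2 = 4259.0324 / 0.69314718 = 6144.4849
ceil(6144.4849) = 6145


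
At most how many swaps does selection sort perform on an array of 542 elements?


Each of the 541 passes places one element in its final position.
Pass 1: swap minimum into position 0
Pass 2: swap minimum of remaining into position 1
...
Pass 541: last two elements, one swap
Maximum swaps = 542 - 1 = 541


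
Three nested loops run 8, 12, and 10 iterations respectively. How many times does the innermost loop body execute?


Loop 1 (outermost): 8 iterations
Loop 2 (middle): 12 iterations per outer
Loop 3 (innermost): 10 iterations per middle
Total = 8 * 12 * 10 = 960


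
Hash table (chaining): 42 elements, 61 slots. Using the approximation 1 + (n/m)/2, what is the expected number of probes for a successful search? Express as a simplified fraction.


Computing expected probes:
alpha = 42/61
= 1 + alpha/2
= 1 + 42/(2*61)
= (2*61 + 42) / (2*61)
= 164/122 = 82/61


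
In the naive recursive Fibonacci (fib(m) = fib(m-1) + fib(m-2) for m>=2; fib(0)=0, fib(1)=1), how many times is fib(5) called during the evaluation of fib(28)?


Let N(m) = number of times fib(m) is called while evaluating fib(28).
N(28) = 1 (the initial call).
N(27) = 1 (only fib(28) calls it).
For 1 <= m <= 26: fib(m) is called by fib(m+1) and fib(m+2), so
  N(m) = N(m+1) + N(m+2).
fib(0) is called only by fib(2), so N(0) = N(2).
Walk down from m=28:
  N(28)=1, N(27)=1, N(26)=2, N(25)=3, N(24)=5, N(23)=8, N(22)=13, N(21)=21, N(20)=34, N(19)=55, N(18)=89, N(17)=144, N(16)=233, N(15)=377, N(14)=610, N(13)=987, N(12)=1597, N(11)=2584, N(10)=4181, N(9)=6765, N(8)=10946, N(7)=17711, N(6)=28657, N(5)=46368
N(5) = 46368


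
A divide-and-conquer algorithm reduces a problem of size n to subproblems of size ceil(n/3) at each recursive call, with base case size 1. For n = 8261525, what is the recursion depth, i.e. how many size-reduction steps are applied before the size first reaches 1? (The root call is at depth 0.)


Each step divides the size by 3 (rounding up); after k steps the size is ceil(n/3^k), which equals 1 exactly when 3^k >= n.
So the depth is the smallest k with 3^k >= 8261525, i.e. ceil(log_3(8261525)).
3^14 = 4782969 < 8261525 <= 14348907 = 3^15
Recursion depth = 15


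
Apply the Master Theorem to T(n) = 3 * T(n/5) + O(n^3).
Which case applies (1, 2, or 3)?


The Master Theorem: T(n) = a*T(n/b) + O(n^c)
  a = 3, b = 5, c = 3
log_b(a) = log_5(3) ~ 0.683
Compare b^c with a: 5^3 = 125 > 3, so c > log_b(a).
Since c > log_b(a), Case 3 applies.
T(n) = O(n^3)
Master Theorem case = 3


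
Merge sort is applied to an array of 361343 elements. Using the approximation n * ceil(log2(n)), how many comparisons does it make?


Merge sort divides the array into halves recursively.
Number of levels = ceil(log2(361343)) = 19
At each level, approximately n = 361343 comparisons are needed for merging.
Total comparisons ~ n * ceil(log2(n)) = 361343 * 19 = 6865517


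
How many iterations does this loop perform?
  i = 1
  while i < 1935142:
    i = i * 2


The loop variable doubles each iteration:
i = 1 -> 2 -> 4 -> 8 -> 16 -> 32 -> 64 -> 128 -> 256 -> 512 -> 1024 -> 2048 -> 4096 -> 8192 -> 16384 -> 32768 -> 65536 -> 131072 -> 262144 -> 524288 -> 1048576 -> 2097152 (stop, 2097152 >= 1935142)
Number of doublings = ceil(log2(1935142)) = 21


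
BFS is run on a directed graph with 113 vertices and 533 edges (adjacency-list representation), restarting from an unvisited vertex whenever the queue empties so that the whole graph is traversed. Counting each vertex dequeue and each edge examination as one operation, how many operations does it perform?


A full BFS traversal dequeues each vertex exactly once and examines each directed edge exactly once.
V = 113 (vertex processing cost)
E = 533 (edge examination cost)
Total operations proportional to V + E = 113 + 533 = 646


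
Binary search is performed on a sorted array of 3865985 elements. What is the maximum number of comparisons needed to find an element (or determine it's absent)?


Binary search halves the search space each comparison:
  Step 1: search space = 3865985 -> 1932992
  Step 2: search space = 1932992 -> 966496
  Step 3: search space = 966496 -> 483248
  Step 4: search space = 483248 -> 241624
  Step 5: search space = 241624 -> 120812
  Step 6: search space = 120812 -> 60406
  Step 7: search space = 60406 -> 30203
  Step 8: search space = 30203 -> 15101
  Step 9: search space = 15101 -> 7550
  Step 10: search space = 7550 -> 3775
  Step 11: search space = 3775 -> 1887
  Step 12: search space = 1887 -> 943
  Step 13: search space = 943 -> 471
  Step 14: search space = 471 -> 235
  Step 15: search space = 235 -> 117
  Step 16: search space = 117 -> 58
  Step 17: search space = 58 -> 29
  Step 18: search space = 29 -> 14
  Step 19: search space = 14 -> 7
  Step 20: search space = 7 -> 3
  Step 21: search space = 3 -> 1
  Step 22: search space = 1 (final check)
Maximum comparisons = floor(log2(3865985)) + 1 = 21 + 1 = 22


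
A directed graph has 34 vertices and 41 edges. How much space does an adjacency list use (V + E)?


Adjacency list: one list head per vertex + one entry per edge
Vertex heads: 34
Edge entries: 41
Total = 34 + 41 = 75


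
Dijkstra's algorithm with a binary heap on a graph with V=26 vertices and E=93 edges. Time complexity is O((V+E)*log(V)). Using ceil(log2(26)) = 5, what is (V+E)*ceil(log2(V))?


Dijkstra with a binary heap: each vertex is extracted once, each edge may relax once.
Each heap operation costs O(log V).
V + E = 26 + 93 = 119
ceil(log2(26)) = 5 (since 2^4 = 16 < 26 <= 32 = 2^5)
Total heap work = (V+E) * ceil(log2(V)) = 119 * 5 = 595


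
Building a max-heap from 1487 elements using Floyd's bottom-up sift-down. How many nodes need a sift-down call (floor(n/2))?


In a heap of 1487 elements (0-indexed array):
  Last element index: 1486
  Parent of last element: floor((1486 - 1) / 2) = 742
  Internal nodes: indices 0 to 742
  Count = floor(1487/2) = 743


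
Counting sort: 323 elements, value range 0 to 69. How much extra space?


n = 323 (output array)
k = 70 (count array for 70 distinct values)
Extra space = 323 + 70 = 393


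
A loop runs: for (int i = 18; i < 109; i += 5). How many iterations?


Loop starts at i = 18, increments by 5, stops when i >= 109.
Number of iterations = ceil((109 - 18) / 5)
= ceil(91 / 5)
= 19


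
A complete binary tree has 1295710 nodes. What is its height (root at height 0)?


In a complete binary tree, level k holds nodes 2^k .. 2^(k+1)-1 (1-indexed).
Height = floor(log2(n)) = floor(log2(1295710)) = 20
Check: 2^20 = 1048576 <= 1295710 < 2097152 = 2^21


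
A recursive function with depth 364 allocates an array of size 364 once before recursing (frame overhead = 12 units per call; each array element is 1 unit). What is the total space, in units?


Array allocation: 364 units (allocated once)
Stack frames: 364 deep * 12 per frame = 4368 units
Total = 364 + 4368 = 4732


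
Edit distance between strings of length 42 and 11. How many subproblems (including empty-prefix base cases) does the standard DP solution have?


The table includes base cases (empty prefixes).
Rows: (m+1) = 43
Columns: (n+1) = 12
Total = 43 * 12 = 516


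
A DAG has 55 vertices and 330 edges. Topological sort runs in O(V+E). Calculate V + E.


V = 55 (vertex processing)
E = 330 (edge processing)
V + E = 55 + 330 = 385
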